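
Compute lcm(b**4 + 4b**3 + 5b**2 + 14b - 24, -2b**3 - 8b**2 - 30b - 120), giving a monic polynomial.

b**6 + 4b**5 + 20b**4 + 74b**3 + 51b**2 + 210b - 360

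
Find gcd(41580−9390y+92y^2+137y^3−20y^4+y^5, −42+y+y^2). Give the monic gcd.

Apply the Euclidean algorithm:
  y^5−20y^4+137y^3+92y^2−9390y+41580 = (y^3−21y^2+200y−990)(y^2+y−42) + (0)
The last nonzero remainder y^2+y−42 is already monic.

−42+y+y^2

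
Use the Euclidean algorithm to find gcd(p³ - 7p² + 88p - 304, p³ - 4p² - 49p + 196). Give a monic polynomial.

p - 4

Euclidean algorithm in ℚ[p]:
  p³ - 7p² + 88p - 304 = (p³ - 4p² - 49p + 196) + (-3p² + 137p - 500)
  p³ - 4p² - 49p + 196 = (-(1/3)p - 125/9)(-3p² + 137p - 500) + ((15184/9)p - 60736/9)
  -3p² + 137p - 500 = (-(27/15184)p + 1125/15184)((15184/9)p - 60736/9) + (0)
Last nonzero remainder: (15184/9)p - 60736/9. Dividing through by 15184/9 gives the monic gcd p - 4.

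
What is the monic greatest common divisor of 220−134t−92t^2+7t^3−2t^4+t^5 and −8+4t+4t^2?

Apply the Euclidean algorithm:
  t^5−2t^4+7t^3−92t^2−134t+220 = ((1/4)t^3−(3/4)t^2+3t−55/2)(4t^2+4t−8) + (0)
Last nonzero remainder: 4t^2+4t−8. Dividing through by 4 gives the monic gcd t^2+t−2.

−2+t+t^2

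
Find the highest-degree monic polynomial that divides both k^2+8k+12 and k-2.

1

Euclidean algorithm in ℚ[k]:
  k^2+8k+12 = (k+10)(k-2) + (32)
  k-2 = ((1/32)k-1/16)(32) + (0)
The last nonzero remainder is the constant 32, so the polynomials are coprime and gcd = 1.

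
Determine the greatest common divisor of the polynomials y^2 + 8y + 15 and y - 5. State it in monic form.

1

Repeated division with remainder:
  y^2 + 8y + 15 = (y + 13)(y - 5) + (80)
  y - 5 = ((1/80)y - 1/16)(80) + (0)
The last nonzero remainder is the constant 80, so the polynomials are coprime and gcd = 1.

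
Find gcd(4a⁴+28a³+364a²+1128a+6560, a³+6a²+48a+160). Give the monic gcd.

Apply the Euclidean algorithm:
  4a⁴+28a³+364a²+1128a+6560 = (4a+4)(a³+6a²+48a+160) + (148a²+296a+5920)
  a³+6a²+48a+160 = ((1/148)a+1/37)(148a²+296a+5920) + (0)
Last nonzero remainder: 148a²+296a+5920. Dividing through by 148 gives the monic gcd a²+2a+40.

a²+2a+40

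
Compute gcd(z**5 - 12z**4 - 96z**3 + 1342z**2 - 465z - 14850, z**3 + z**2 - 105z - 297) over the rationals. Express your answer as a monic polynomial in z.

z**2 - 8z - 33

Euclidean algorithm in ℚ[z]:
  z**5 - 12z**4 - 96z**3 + 1342z**2 - 465z - 14850 = (z**2 - 13z + 22)(z**3 + z**2 - 105z - 297) + (252z**2 - 2016z - 8316)
  z**3 + z**2 - 105z - 297 = ((1/252)z + 1/28)(252z**2 - 2016z - 8316) + (0)
Last nonzero remainder: 252z**2 - 2016z - 8316. Dividing through by 252 gives the monic gcd z**2 - 8z - 33.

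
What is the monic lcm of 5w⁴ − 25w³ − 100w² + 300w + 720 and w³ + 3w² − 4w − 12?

w⁵ − 7w⁴ − 10w³ + 100w² + 24w − 288

Apply the Euclidean algorithm:
  5w⁴ − 25w³ − 100w² + 300w + 720 = (5w − 40)(w³ + 3w² − 4w − 12) + (40w² + 200w + 240)
  w³ + 3w² − 4w − 12 = ((1/40)w − 1/20)(40w² + 200w + 240) + (0)
Last nonzero remainder: 40w² + 200w + 240. Dividing through by 40 gives the monic gcd w² + 5w + 6.
Then lcm(f, g) = f·g / gcd(f, g); expanding and making the result monic gives the answer.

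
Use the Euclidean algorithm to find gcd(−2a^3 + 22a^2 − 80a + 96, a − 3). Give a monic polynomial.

a − 3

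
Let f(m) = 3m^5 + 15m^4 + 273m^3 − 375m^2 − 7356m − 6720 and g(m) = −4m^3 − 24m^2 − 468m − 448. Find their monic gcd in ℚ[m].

m^3 + 6m^2 + 117m + 112

By polynomial division,
  3m^5 + 15m^4 + 273m^3 − 375m^2 − 7356m − 6720 = (−(3/4)m^2 + (3/4)m + 15)(−4m^3 − 24m^2 − 468m − 448) + (0)
Last nonzero remainder: −4m^3 − 24m^2 − 468m − 448. Dividing through by −4 gives the monic gcd m^3 + 6m^2 + 117m + 112.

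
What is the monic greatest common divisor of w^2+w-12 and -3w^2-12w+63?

w-3

Repeated division with remainder:
  w^2+w-12 = (-1/3)(-3w^2-12w+63) + (-3w+9)
  -3w^2-12w+63 = (w+7)(-3w+9) + (0)
Last nonzero remainder: -3w+9. Dividing through by -3 gives the monic gcd w-3.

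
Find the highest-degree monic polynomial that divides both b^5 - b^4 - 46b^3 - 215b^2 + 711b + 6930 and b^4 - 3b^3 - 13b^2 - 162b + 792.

b^3 + b^2 - 9b - 198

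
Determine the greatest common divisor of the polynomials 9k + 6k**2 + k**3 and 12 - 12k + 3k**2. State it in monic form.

1

Repeated division with remainder:
  k**3 + 6k**2 + 9k = ((1/3)k + 10/3)(3k**2 - 12k + 12) + (45k - 40)
  3k**2 - 12k + 12 = ((1/15)k - 28/135)(45k - 40) + (100/27)
  45k - 40 = ((243/20)k - 54/5)(100/27) + (0)
The last nonzero remainder is the constant 100/27, so the polynomials are coprime and gcd = 1.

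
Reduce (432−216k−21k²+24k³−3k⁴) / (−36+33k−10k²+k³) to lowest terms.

(36+3k−3k²)/(−3+k)

By polynomial division,
  −3k⁴+24k³−21k²−216k+432 = (−3k−6)(k³−10k²+33k−36) + (18k²−126k+216)
  k³−10k²+33k−36 = ((1/18)k−1/6)(18k²−126k+216) + (0)
Last nonzero remainder: 18k²−126k+216. Dividing through by 18 gives the monic gcd k²−7k+12.
Cancel k²−7k+12 from numerator and denominator to get the reduced form.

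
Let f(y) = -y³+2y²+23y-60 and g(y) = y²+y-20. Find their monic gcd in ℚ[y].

y²+y-20

Euclidean algorithm in ℚ[y]:
  -y³+2y²+23y-60 = (-y+3)(y²+y-20) + (0)
The last nonzero remainder y²+y-20 is already monic.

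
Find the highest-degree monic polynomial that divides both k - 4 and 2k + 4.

Euclidean algorithm in ℚ[k]:
  k - 4 = (1/2)(2k + 4) + (-6)
  2k + 4 = (-(1/3)k - 2/3)(-6) + (0)
The last nonzero remainder is the constant -6, so the polynomials are coprime and gcd = 1.

1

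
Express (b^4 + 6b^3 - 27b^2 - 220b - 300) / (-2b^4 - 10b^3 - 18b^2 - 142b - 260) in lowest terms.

(-b^2 + b + 30)/(2b^2 - 4b + 26)

Repeated division with remainder:
  b^4 + 6b^3 - 27b^2 - 220b - 300 = (-1/2)(-2b^4 - 10b^3 - 18b^2 - 142b - 260) + (b^3 - 36b^2 - 291b - 430)
  -2b^4 - 10b^3 - 18b^2 - 142b - 260 = (-2b - 82)(b^3 - 36b^2 - 291b - 430) + (-3552b^2 - 24864b - 35520)
  b^3 - 36b^2 - 291b - 430 = (-(1/3552)b + 43/3552)(-3552b^2 - 24864b - 35520) + (0)
Last nonzero remainder: -3552b^2 - 24864b - 35520. Dividing through by -3552 gives the monic gcd b^2 + 7b + 10.
Cancel b^2 + 7b + 10 from numerator and denominator to get the reduced form.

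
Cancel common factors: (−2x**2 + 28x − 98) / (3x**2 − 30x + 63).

Euclidean algorithm in ℚ[x]:
  −2x**2 + 28x − 98 = (−2/3)(3x**2 − 30x + 63) + (8x − 56)
  3x**2 − 30x + 63 = ((3/8)x − 9/8)(8x − 56) + (0)
Last nonzero remainder: 8x − 56. Dividing through by 8 gives the monic gcd x − 7.
Cancel x − 7 from numerator and denominator to get the reduced form.

(−2x + 14)/(3x − 9)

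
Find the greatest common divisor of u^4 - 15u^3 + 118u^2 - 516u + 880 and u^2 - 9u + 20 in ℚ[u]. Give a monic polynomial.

u^2 - 9u + 20

Euclidean algorithm in ℚ[u]:
  u^4 - 15u^3 + 118u^2 - 516u + 880 = (u^2 - 6u + 44)(u^2 - 9u + 20) + (0)
The last nonzero remainder u^2 - 9u + 20 is already monic.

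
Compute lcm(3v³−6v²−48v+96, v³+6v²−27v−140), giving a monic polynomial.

Repeated division with remainder:
  3v³−6v²−48v+96 = (3)(v³+6v²−27v−140) + (−24v²+33v+516)
  v³+6v²−27v−140 = (−(1/24)v−59/192)(−24v²+33v+516) + ((297/64)v+297/16)
  −24v²+33v+516 = (−(512/99)v+2752/99)((297/64)v+297/16) + (0)
Last nonzero remainder: (297/64)v+297/16. Dividing through by 297/64 gives the monic gcd v+4.
Then lcm(f, g) = f·g / gcd(f, g); expanding and making the result monic gives the answer.

v⁵−55v³+70v²+624v−1120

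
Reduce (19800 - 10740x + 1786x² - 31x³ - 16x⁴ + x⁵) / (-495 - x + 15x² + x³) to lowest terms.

Euclidean algorithm in ℚ[x]:
  x⁵ - 16x⁴ - 31x³ + 1786x² - 10740x + 19800 = (x² - 31x + 435)(x³ + 15x² - x - 495) + (-4275x² - 25650x + 235125)
  x³ + 15x² - x - 495 = (-(1/4275)x - 1/475)(-4275x² - 25650x + 235125) + (0)
Last nonzero remainder: -4275x² - 25650x + 235125. Dividing through by -4275 gives the monic gcd x² + 6x - 55.
Cancel x² + 6x - 55 from numerator and denominator to get the reduced form.

(-360 + 156x - 22x² + x³)/(9 + x)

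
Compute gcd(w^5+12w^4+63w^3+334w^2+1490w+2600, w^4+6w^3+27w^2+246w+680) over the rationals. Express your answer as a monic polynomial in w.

By polynomial division,
  w^5+12w^4+63w^3+334w^2+1490w+2600 = (w+6)(w^4+6w^3+27w^2+246w+680) + (-74w^2-666w-1480)
  w^4+6w^3+27w^2+246w+680 = (-(1/74)w^2+(3/74)w-17/37)(-74w^2-666w-1480) + (0)
Last nonzero remainder: -74w^2-666w-1480. Dividing through by -74 gives the monic gcd w^2+9w+20.

w^2+9w+20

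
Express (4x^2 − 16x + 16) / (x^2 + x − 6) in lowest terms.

Euclidean algorithm in ℚ[x]:
  4x^2 − 16x + 16 = (4)(x^2 + x − 6) + (−20x + 40)
  x^2 + x − 6 = (−(1/20)x − 3/20)(−20x + 40) + (0)
Last nonzero remainder: −20x + 40. Dividing through by −20 gives the monic gcd x − 2.
Cancel x − 2 from numerator and denominator to get the reduced form.

(4x − 8)/(x + 3)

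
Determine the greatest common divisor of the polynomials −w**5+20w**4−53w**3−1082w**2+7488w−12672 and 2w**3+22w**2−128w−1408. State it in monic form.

w**2−64

Euclidean algorithm in ℚ[w]:
  −w**5+20w**4−53w**3−1082w**2+7488w−12672 = (−(1/2)w**2+(31/2)w−229)(2w**3+22w**2−128w−1408) + (5236w**2−335104)
  2w**3+22w**2−128w−1408 = ((1/2618)w+1/238)(5236w**2−335104) + (0)
Last nonzero remainder: 5236w**2−335104. Dividing through by 5236 gives the monic gcd w**2−64.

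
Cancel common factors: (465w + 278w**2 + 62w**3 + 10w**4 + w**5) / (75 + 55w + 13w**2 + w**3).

Euclidean algorithm in ℚ[w]:
  w**5 + 10w**4 + 62w**3 + 278w**2 + 465w = (w**2 - 3w + 46)(w**3 + 13w**2 + 55w + 75) + (-230w**2 - 1840w - 3450)
  w**3 + 13w**2 + 55w + 75 = (-(1/230)w - 1/46)(-230w**2 - 1840w - 3450) + (0)
Last nonzero remainder: -230w**2 - 1840w - 3450. Dividing through by -230 gives the monic gcd w**2 + 8w + 15.
Cancel w**2 + 8w + 15 from numerator and denominator to get the reduced form.

(31w + 2w**2 + w**3)/(5 + w)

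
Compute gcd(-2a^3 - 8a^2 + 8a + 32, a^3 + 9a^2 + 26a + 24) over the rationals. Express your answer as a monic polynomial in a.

By polynomial division,
  -2a^3 - 8a^2 + 8a + 32 = (-2)(a^3 + 9a^2 + 26a + 24) + (10a^2 + 60a + 80)
  a^3 + 9a^2 + 26a + 24 = ((1/10)a + 3/10)(10a^2 + 60a + 80) + (0)
Last nonzero remainder: 10a^2 + 60a + 80. Dividing through by 10 gives the monic gcd a^2 + 6a + 8.

a^2 + 6a + 8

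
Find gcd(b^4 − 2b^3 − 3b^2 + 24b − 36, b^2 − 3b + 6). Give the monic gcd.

b^2 − 3b + 6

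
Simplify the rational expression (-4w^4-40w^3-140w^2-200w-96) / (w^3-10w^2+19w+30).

(-4w^3-36w^2-104w-96)/(w^2-11w+30)

By polynomial division,
  -4w^4-40w^3-140w^2-200w-96 = (-4w-80)(w^3-10w^2+19w+30) + (-864w^2+1440w+2304)
  w^3-10w^2+19w+30 = (-(1/864)w+25/2592)(-864w^2+1440w+2304) + ((70/9)w+70/9)
  -864w^2+1440w+2304 = (-(3888/35)w+10368/35)((70/9)w+70/9) + (0)
Last nonzero remainder: (70/9)w+70/9. Dividing through by 70/9 gives the monic gcd w+1.
Cancel w+1 from numerator and denominator to get the reduced form.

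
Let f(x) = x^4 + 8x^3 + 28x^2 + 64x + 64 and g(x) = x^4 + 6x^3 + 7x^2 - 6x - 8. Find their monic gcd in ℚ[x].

By polynomial division,
  x^4 + 8x^3 + 28x^2 + 64x + 64 = (x^4 + 6x^3 + 7x^2 - 6x - 8) + (2x^3 + 21x^2 + 70x + 72)
  x^4 + 6x^3 + 7x^2 - 6x - 8 = ((1/2)x - 9/4)(2x^3 + 21x^2 + 70x + 72) + ((77/4)x^2 + (231/2)x + 154)
  2x^3 + 21x^2 + 70x + 72 = ((8/77)x + 36/77)((77/4)x^2 + (231/2)x + 154) + (0)
Last nonzero remainder: (77/4)x^2 + (231/2)x + 154. Dividing through by 77/4 gives the monic gcd x^2 + 6x + 8.

x^2 + 6x + 8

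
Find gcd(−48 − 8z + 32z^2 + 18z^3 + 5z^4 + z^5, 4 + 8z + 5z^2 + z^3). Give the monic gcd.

4 + 4z + z^2

Apply the Euclidean algorithm:
  z^5 + 5z^4 + 18z^3 + 32z^2 − 8z − 48 = (z^2 + 10)(z^3 + 5z^2 + 8z + 4) + (−22z^2 − 88z − 88)
  z^3 + 5z^2 + 8z + 4 = (−(1/22)z − 1/22)(−22z^2 − 88z − 88) + (0)
Last nonzero remainder: −22z^2 − 88z − 88. Dividing through by −22 gives the monic gcd z^2 + 4z + 4.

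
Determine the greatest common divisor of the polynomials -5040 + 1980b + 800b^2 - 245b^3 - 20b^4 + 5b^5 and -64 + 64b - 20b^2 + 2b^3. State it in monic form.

8 - 6b + b^2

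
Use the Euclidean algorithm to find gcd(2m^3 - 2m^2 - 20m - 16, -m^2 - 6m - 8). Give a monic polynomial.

m + 2

Repeated division with remainder:
  2m^3 - 2m^2 - 20m - 16 = (-2m + 14)(-m^2 - 6m - 8) + (48m + 96)
  -m^2 - 6m - 8 = (-(1/48)m - 1/12)(48m + 96) + (0)
Last nonzero remainder: 48m + 96. Dividing through by 48 gives the monic gcd m + 2.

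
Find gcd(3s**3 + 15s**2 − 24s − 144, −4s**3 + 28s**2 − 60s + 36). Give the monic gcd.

s − 3

Repeated division with remainder:
  3s**3 + 15s**2 − 24s − 144 = (−3/4)(−4s**3 + 28s**2 − 60s + 36) + (36s**2 − 69s − 117)
  −4s**3 + 28s**2 − 60s + 36 = (−(1/9)s + 61/108)(36s**2 − 69s − 117) + (−(1225/36)s + 1225/12)
  36s**2 − 69s − 117 = (−(1296/1225)s − 1404/1225)(−(1225/36)s + 1225/12) + (0)
Last nonzero remainder: −(1225/36)s + 1225/12. Dividing through by −1225/36 gives the monic gcd s − 3.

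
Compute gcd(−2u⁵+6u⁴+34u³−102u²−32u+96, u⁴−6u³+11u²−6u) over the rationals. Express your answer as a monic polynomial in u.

u²−4u+3

Apply the Euclidean algorithm:
  −2u⁵+6u⁴+34u³−102u²−32u+96 = (−2u−6)(u⁴−6u³+11u²−6u) + (20u³−48u²−68u+96)
  u⁴−6u³+11u²−6u = ((1/20)u−9/50)(20u³−48u²−68u+96) + ((144/25)u²−(576/25)u+432/25)
  20u³−48u²−68u+96 = ((125/36)u+50/9)((144/25)u²−(576/25)u+432/25) + (0)
Last nonzero remainder: (144/25)u²−(576/25)u+432/25. Dividing through by 144/25 gives the monic gcd u²−4u+3.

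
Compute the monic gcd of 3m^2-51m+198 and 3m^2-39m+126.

Repeated division with remainder:
  3m^2-51m+198 = (3m^2-39m+126) + (-12m+72)
  3m^2-39m+126 = (-(1/4)m+7/4)(-12m+72) + (0)
Last nonzero remainder: -12m+72. Dividing through by -12 gives the monic gcd m-6.

m-6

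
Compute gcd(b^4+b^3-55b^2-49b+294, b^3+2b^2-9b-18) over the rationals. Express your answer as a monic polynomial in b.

Repeated division with remainder:
  b^4+b^3-55b^2-49b+294 = (b-1)(b^3+2b^2-9b-18) + (-44b^2-40b+276)
  b^3+2b^2-9b-18 = (-(1/44)b-3/121)(-44b^2-40b+276) + (-(450/121)b-1350/121)
  -44b^2-40b+276 = ((2662/225)b-5566/225)(-(450/121)b-1350/121) + (0)
Last nonzero remainder: -(450/121)b-1350/121. Dividing through by -450/121 gives the monic gcd b+3.

b+3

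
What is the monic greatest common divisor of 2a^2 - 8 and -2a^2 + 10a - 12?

a - 2

By polynomial division,
  2a^2 - 8 = (-1)(-2a^2 + 10a - 12) + (10a - 20)
  -2a^2 + 10a - 12 = (-(1/5)a + 3/5)(10a - 20) + (0)
Last nonzero remainder: 10a - 20. Dividing through by 10 gives the monic gcd a - 2.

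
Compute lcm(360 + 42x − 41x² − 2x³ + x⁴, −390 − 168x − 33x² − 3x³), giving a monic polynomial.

9360 + 3252x − 454x² − 256x³ − 27x⁴ + 4x⁵ + x⁶

Euclidean algorithm in ℚ[x]:
  x⁴ − 2x³ − 41x² + 42x + 360 = (−(1/3)x + 13/3)(−3x³ − 33x² − 168x − 390) + (46x² + 640x + 2050)
  −3x³ − 33x² − 168x − 390 = (−(3/46)x + 201/1058)(46x² + 640x + 2050) + (−(82467/529)x − 412335/529)
  46x² + 640x + 2050 = (−(24334/82467)x − 216890/82467)(−(82467/529)x − 412335/529) + (0)
Last nonzero remainder: −(82467/529)x − 412335/529. Dividing through by −82467/529 gives the monic gcd x + 5.
Then lcm(f, g) = f·g / gcd(f, g); expanding and making the result monic gives the answer.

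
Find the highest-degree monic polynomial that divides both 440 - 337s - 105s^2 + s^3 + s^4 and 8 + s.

Apply the Euclidean algorithm:
  s^4 + s^3 - 105s^2 - 337s + 440 = (s^3 - 7s^2 - 49s + 55)(s + 8) + (0)
The last nonzero remainder s + 8 is already monic.

8 + s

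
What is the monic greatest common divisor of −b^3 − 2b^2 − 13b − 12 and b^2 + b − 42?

1

By polynomial division,
  −b^3 − 2b^2 − 13b − 12 = (−b − 1)(b^2 + b − 42) + (−54b − 54)
  b^2 + b − 42 = (−(1/54)b)(−54b − 54) + (−42)
  −54b − 54 = ((9/7)b + 9/7)(−42) + (0)
The last nonzero remainder is the constant −42, so the polynomials are coprime and gcd = 1.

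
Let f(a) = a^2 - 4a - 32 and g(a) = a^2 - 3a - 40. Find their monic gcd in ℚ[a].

a - 8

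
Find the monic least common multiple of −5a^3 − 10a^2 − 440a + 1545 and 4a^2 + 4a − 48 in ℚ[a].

a^4 + 6a^3 + 96a^2 + 43a − 1236

Apply the Euclidean algorithm:
  −5a^3 − 10a^2 − 440a + 1545 = (−(5/4)a − 5/4)(4a^2 + 4a − 48) + (−495a + 1485)
  4a^2 + 4a − 48 = (−(4/495)a − 16/495)(−495a + 1485) + (0)
Last nonzero remainder: −495a + 1485. Dividing through by −495 gives the monic gcd a − 3.
Then lcm(f, g) = f·g / gcd(f, g); expanding and making the result monic gives the answer.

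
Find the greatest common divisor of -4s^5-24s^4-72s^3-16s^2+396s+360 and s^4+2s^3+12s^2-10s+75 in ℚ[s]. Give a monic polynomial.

s^2+4s+15

Euclidean algorithm in ℚ[s]:
  -4s^5-24s^4-72s^3-16s^2+396s+360 = (-4s-16)(s^4+2s^3+12s^2-10s+75) + (8s^3+136s^2+536s+1560)
  s^4+2s^3+12s^2-10s+75 = ((1/8)s-15/8)(8s^3+136s^2+536s+1560) + (200s^2+800s+3000)
  8s^3+136s^2+536s+1560 = ((1/25)s+13/25)(200s^2+800s+3000) + (0)
Last nonzero remainder: 200s^2+800s+3000. Dividing through by 200 gives the monic gcd s^2+4s+15.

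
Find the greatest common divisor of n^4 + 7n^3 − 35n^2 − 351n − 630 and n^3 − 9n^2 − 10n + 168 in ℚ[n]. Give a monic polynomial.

n − 7

Repeated division with remainder:
  n^4 + 7n^3 − 35n^2 − 351n − 630 = (n + 16)(n^3 − 9n^2 − 10n + 168) + (119n^2 − 359n − 3318)
  n^3 − 9n^2 − 10n + 168 = ((1/119)n − 712/14161)(119n^2 − 359n − 3318) + (−(2376/14161)n + 2376/2023)
  119n^2 − 359n − 3318 = (−(1685159/2376)n − 1118719/396)(−(2376/14161)n + 2376/2023) + (0)
Last nonzero remainder: −(2376/14161)n + 2376/2023. Dividing through by −2376/14161 gives the monic gcd n − 7.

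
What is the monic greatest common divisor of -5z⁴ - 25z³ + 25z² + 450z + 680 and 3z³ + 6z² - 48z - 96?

Apply the Euclidean algorithm:
  -5z⁴ - 25z³ + 25z² + 450z + 680 = (-(5/3)z - 5)(3z³ + 6z² - 48z - 96) + (-25z² + 50z + 200)
  3z³ + 6z² - 48z - 96 = (-(3/25)z - 12/25)(-25z² + 50z + 200) + (0)
Last nonzero remainder: -25z² + 50z + 200. Dividing through by -25 gives the monic gcd z² - 2z - 8.

z² - 2z - 8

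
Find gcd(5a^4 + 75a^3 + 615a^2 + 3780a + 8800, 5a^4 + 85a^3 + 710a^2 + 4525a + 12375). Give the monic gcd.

Euclidean algorithm in ℚ[a]:
  5a^4 + 75a^3 + 615a^2 + 3780a + 8800 = (5a^4 + 85a^3 + 710a^2 + 4525a + 12375) + (−10a^3 − 95a^2 − 745a − 3575)
  5a^4 + 85a^3 + 710a^2 + 4525a + 12375 = (−(1/2)a − 15/4)(−10a^3 − 95a^2 − 745a − 3575) + (−(75/4)a^2 − (225/4)a − 4125/4)
  −10a^3 − 95a^2 − 745a − 3575 = ((8/15)a + 52/15)(−(75/4)a^2 − (225/4)a − 4125/4) + (0)
Last nonzero remainder: −(75/4)a^2 − (225/4)a − 4125/4. Dividing through by −75/4 gives the monic gcd a^2 + 3a + 55.

a^2 + 3a + 55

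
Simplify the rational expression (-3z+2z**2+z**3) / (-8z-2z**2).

(3-2z-z**2)/(8+2z)

By polynomial division,
  z**3+2z**2-3z = (-(1/2)z+1)(-2z**2-8z) + (5z)
  -2z**2-8z = (-(2/5)z-8/5)(5z) + (0)
Last nonzero remainder: 5z. Dividing through by 5 gives the monic gcd z.
Cancel z from numerator and denominator to get the reduced form.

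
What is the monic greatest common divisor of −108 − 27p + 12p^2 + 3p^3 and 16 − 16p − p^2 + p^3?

Repeated division with remainder:
  3p^3 + 12p^2 − 27p − 108 = (3)(p^3 − p^2 − 16p + 16) + (15p^2 + 21p − 156)
  p^3 − p^2 − 16p + 16 = ((1/15)p − 4/25)(15p^2 + 21p − 156) + (−(56/25)p − 224/25)
  15p^2 + 21p − 156 = (−(375/56)p + 975/56)(−(56/25)p − 224/25) + (0)
Last nonzero remainder: −(56/25)p − 224/25. Dividing through by −56/25 gives the monic gcd p + 4.

4 + p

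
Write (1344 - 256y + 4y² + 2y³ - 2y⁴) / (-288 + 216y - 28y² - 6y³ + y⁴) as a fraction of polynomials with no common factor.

By polynomial division,
  -2y⁴ + 2y³ + 4y² - 256y + 1344 = (-2)(y⁴ - 6y³ - 28y² + 216y - 288) + (-10y³ - 52y² + 176y + 768)
  y⁴ - 6y³ - 28y² + 216y - 288 = (-(1/10)y + 28/25)(-10y³ - 52y² + 176y + 768) + ((1196/25)y² + (2392/25)y - 28704/25)
  -10y³ - 52y² + 176y + 768 = (-(125/598)y - 200/299)((1196/25)y² + (2392/25)y - 28704/25) + (0)
Last nonzero remainder: (1196/25)y² + (2392/25)y - 28704/25. Dividing through by 1196/25 gives the monic gcd y² + 2y - 24.
Cancel y² + 2y - 24 from numerator and denominator to get the reduced form.

(-56 + 6y - 2y²)/(12 - 8y + y²)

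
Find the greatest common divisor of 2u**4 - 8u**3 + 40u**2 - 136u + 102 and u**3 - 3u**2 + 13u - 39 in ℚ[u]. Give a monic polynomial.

By polynomial division,
  2u**4 - 8u**3 + 40u**2 - 136u + 102 = (2u - 2)(u**3 - 3u**2 + 13u - 39) + (8u**2 - 32u + 24)
  u**3 - 3u**2 + 13u - 39 = ((1/8)u + 1/8)(8u**2 - 32u + 24) + (14u - 42)
  8u**2 - 32u + 24 = ((4/7)u - 4/7)(14u - 42) + (0)
Last nonzero remainder: 14u - 42. Dividing through by 14 gives the monic gcd u - 3.

u - 3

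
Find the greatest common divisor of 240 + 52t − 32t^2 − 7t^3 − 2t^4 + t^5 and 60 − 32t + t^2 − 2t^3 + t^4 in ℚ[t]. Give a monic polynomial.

Apply the Euclidean algorithm:
  t^5 − 2t^4 − 7t^3 − 32t^2 + 52t + 240 = (t)(t^4 − 2t^3 + t^2 − 32t + 60) + (−8t^3 − 8t + 240)
  t^4 − 2t^3 + t^2 − 32t + 60 = (−(1/8)t + 1/4)(−8t^3 − 8t + 240) + (0)
Last nonzero remainder: −8t^3 − 8t + 240. Dividing through by −8 gives the monic gcd t^3 + t − 30.

−30 + t + t^3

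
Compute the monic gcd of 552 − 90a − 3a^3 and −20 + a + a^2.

Euclidean algorithm in ℚ[a]:
  −3a^3 − 90a + 552 = (−3a + 3)(a^2 + a − 20) + (−153a + 612)
  a^2 + a − 20 = (−(1/153)a − 5/153)(−153a + 612) + (0)
Last nonzero remainder: −153a + 612. Dividing through by −153 gives the monic gcd a − 4.

−4 + a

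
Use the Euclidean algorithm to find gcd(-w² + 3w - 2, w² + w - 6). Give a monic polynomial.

w - 2

Euclidean algorithm in ℚ[w]:
  -w² + 3w - 2 = (-1)(w² + w - 6) + (4w - 8)
  w² + w - 6 = ((1/4)w + 3/4)(4w - 8) + (0)
Last nonzero remainder: 4w - 8. Dividing through by 4 gives the monic gcd w - 2.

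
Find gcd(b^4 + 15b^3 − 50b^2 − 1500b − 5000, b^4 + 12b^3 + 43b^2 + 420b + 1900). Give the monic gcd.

b^2 + 15b + 50

Repeated division with remainder:
  b^4 + 15b^3 − 50b^2 − 1500b − 5000 = (b^4 + 12b^3 + 43b^2 + 420b + 1900) + (3b^3 − 93b^2 − 1920b − 6900)
  b^4 + 12b^3 + 43b^2 + 420b + 1900 = ((1/3)b + 43/3)(3b^3 − 93b^2 − 1920b − 6900) + (2016b^2 + 30240b + 100800)
  3b^3 − 93b^2 − 1920b − 6900 = ((1/672)b − 23/336)(2016b^2 + 30240b + 100800) + (0)
Last nonzero remainder: 2016b^2 + 30240b + 100800. Dividing through by 2016 gives the monic gcd b^2 + 15b + 50.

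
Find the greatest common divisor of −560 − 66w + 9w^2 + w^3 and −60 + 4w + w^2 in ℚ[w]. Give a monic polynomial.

Repeated division with remainder:
  w^3 + 9w^2 − 66w − 560 = (w + 5)(w^2 + 4w − 60) + (−26w − 260)
  w^2 + 4w − 60 = (−(1/26)w + 3/13)(−26w − 260) + (0)
Last nonzero remainder: −26w − 260. Dividing through by −26 gives the monic gcd w + 10.

10 + w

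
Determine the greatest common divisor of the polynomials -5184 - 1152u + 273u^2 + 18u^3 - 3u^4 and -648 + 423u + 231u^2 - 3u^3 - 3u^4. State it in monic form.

Apply the Euclidean algorithm:
  -3u^4 + 18u^3 + 273u^2 - 1152u - 5184 = (-3u^4 - 3u^3 + 231u^2 + 423u - 648) + (21u^3 + 42u^2 - 1575u - 4536)
  -3u^4 - 3u^3 + 231u^2 + 423u - 648 = (-(1/7)u + 1/7)(21u^3 + 42u^2 - 1575u - 4536) + (0)
Last nonzero remainder: 21u^3 + 42u^2 - 1575u - 4536. Dividing through by 21 gives the monic gcd u^3 + 2u^2 - 75u - 216.

-216 - 75u + 2u^2 + u^3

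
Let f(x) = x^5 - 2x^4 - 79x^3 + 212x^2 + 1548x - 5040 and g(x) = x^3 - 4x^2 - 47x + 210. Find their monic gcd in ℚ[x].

x^3 - 4x^2 - 47x + 210

Apply the Euclidean algorithm:
  x^5 - 2x^4 - 79x^3 + 212x^2 + 1548x - 5040 = (x^2 + 2x - 24)(x^3 - 4x^2 - 47x + 210) + (0)
The last nonzero remainder x^3 - 4x^2 - 47x + 210 is already monic.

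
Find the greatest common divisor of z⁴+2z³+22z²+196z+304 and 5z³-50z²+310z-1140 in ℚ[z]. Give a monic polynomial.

z²-4z+38

Repeated division with remainder:
  z⁴+2z³+22z²+196z+304 = ((1/5)z+12/5)(5z³-50z²+310z-1140) + (80z²-320z+3040)
  5z³-50z²+310z-1140 = ((1/16)z-3/8)(80z²-320z+3040) + (0)
Last nonzero remainder: 80z²-320z+3040. Dividing through by 80 gives the monic gcd z²-4z+38.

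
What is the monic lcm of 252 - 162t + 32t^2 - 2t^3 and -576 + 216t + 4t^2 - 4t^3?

Apply the Euclidean algorithm:
  -2t^3 + 32t^2 - 162t + 252 = (1/2)(-4t^3 + 4t^2 + 216t - 576) + (30t^2 - 270t + 540)
  -4t^3 + 4t^2 + 216t - 576 = (-(2/15)t - 16/15)(30t^2 - 270t + 540) + (0)
Last nonzero remainder: 30t^2 - 270t + 540. Dividing through by 30 gives the monic gcd t^2 - 9t + 18.
Then lcm(f, g) = f·g / gcd(f, g); expanding and making the result monic gives the answer.

-1008 + 522t - 47t^2 - 8t^3 + t^4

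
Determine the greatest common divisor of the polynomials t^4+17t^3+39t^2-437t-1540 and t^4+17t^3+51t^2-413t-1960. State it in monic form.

t^2+2t-35

Repeated division with remainder:
  t^4+17t^3+39t^2-437t-1540 = (t^4+17t^3+51t^2-413t-1960) + (-12t^2-24t+420)
  t^4+17t^3+51t^2-413t-1960 = (-(1/12)t^2-(5/4)t-14/3)(-12t^2-24t+420) + (0)
Last nonzero remainder: -12t^2-24t+420. Dividing through by -12 gives the monic gcd t^2+2t-35.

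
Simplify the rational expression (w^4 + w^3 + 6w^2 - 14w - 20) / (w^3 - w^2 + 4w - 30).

(w^2 - w - 2)/(w - 3)

By polynomial division,
  w^4 + w^3 + 6w^2 - 14w - 20 = (w + 2)(w^3 - w^2 + 4w - 30) + (4w^2 + 8w + 40)
  w^3 - w^2 + 4w - 30 = ((1/4)w - 3/4)(4w^2 + 8w + 40) + (0)
Last nonzero remainder: 4w^2 + 8w + 40. Dividing through by 4 gives the monic gcd w^2 + 2w + 10.
Cancel w^2 + 2w + 10 from numerator and denominator to get the reduced form.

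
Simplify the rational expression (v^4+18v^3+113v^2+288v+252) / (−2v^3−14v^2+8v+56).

(−v^2−9v−18)/(2v−4)

Euclidean algorithm in ℚ[v]:
  v^4+18v^3+113v^2+288v+252 = (−(1/2)v−11/2)(−2v^3−14v^2+8v+56) + (40v^2+360v+560)
  −2v^3−14v^2+8v+56 = (−(1/20)v+1/10)(40v^2+360v+560) + (0)
Last nonzero remainder: 40v^2+360v+560. Dividing through by 40 gives the monic gcd v^2+9v+14.
Cancel v^2+9v+14 from numerator and denominator to get the reduced form.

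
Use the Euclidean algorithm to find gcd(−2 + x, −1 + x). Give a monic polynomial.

1

Apply the Euclidean algorithm:
  x − 2 = (x − 1) + (−1)
  x − 1 = (−x + 1)(−1) + (0)
The last nonzero remainder is the constant −1, so the polynomials are coprime and gcd = 1.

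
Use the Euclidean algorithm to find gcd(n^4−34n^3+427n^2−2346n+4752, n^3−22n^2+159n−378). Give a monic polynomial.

Apply the Euclidean algorithm:
  n^4−34n^3+427n^2−2346n+4752 = (n−12)(n^3−22n^2+159n−378) + (4n^2−60n+216)
  n^3−22n^2+159n−378 = ((1/4)n−7/4)(4n^2−60n+216) + (0)
Last nonzero remainder: 4n^2−60n+216. Dividing through by 4 gives the monic gcd n^2−15n+54.

n^2−15n+54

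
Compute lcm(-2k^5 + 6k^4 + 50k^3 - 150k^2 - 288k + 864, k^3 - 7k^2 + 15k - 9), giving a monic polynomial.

Apply the Euclidean algorithm:
  -2k^5 + 6k^4 + 50k^3 - 150k^2 - 288k + 864 = (-2k^2 - 8k + 24)(k^3 - 7k^2 + 15k - 9) + (120k^2 - 720k + 1080)
  k^3 - 7k^2 + 15k - 9 = ((1/120)k - 1/120)(120k^2 - 720k + 1080) + (0)
Last nonzero remainder: 120k^2 - 720k + 1080. Dividing through by 120 gives the monic gcd k^2 - 6k + 9.
Then lcm(f, g) = f·g / gcd(f, g); expanding and making the result monic gives the answer.

k^6 - 4k^5 - 22k^4 + 100k^3 + 69k^2 - 576k + 432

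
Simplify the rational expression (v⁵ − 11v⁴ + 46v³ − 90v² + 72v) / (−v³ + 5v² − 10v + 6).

Apply the Euclidean algorithm:
  v⁵ − 11v⁴ + 46v³ − 90v² + 72v = (−v² + 6v − 6)(−v³ + 5v² − 10v + 6) + (6v² − 24v + 36)
  −v³ + 5v² − 10v + 6 = (−(1/6)v + 1/6)(6v² − 24v + 36) + (0)
Last nonzero remainder: 6v² − 24v + 36. Dividing through by 6 gives the monic gcd v² − 4v + 6.
Cancel v² − 4v + 6 from numerator and denominator to get the reduced form.

(−v³ + 7v² − 12v)/(v − 1)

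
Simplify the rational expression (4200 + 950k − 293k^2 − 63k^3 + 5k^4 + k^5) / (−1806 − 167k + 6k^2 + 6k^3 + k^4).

Apply the Euclidean algorithm:
  k^5 + 5k^4 − 63k^3 − 293k^2 + 950k + 4200 = (k − 1)(k^4 + 6k^3 + 6k^2 − 167k − 1806) + (−63k^3 − 120k^2 + 2589k + 2394)
  k^4 + 6k^3 + 6k^2 − 167k − 1806 = (−(1/63)k − 86/1323)(−63k^3 − 120k^2 + 2589k + 2394) + ((17329/441)k^2 + (17329/441)k − 34658/21)
  −63k^3 − 120k^2 + 2589k + 2394 = (−(27783/17329)k − 25137/17329)((17329/441)k^2 + (17329/441)k − 34658/21) + (0)
Last nonzero remainder: (17329/441)k^2 + (17329/441)k − 34658/21. Dividing through by 17329/441 gives the monic gcd k^2 + k − 42.
Cancel k^2 + k − 42 from numerator and denominator to get the reduced form.

(−100 − 25k + 4k^2 + k^3)/(43 + 5k + k^2)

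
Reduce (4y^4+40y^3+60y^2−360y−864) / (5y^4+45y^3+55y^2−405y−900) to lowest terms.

(4y+24)/(5y+25)

By polynomial division,
  4y^4+40y^3+60y^2−360y−864 = (4/5)(5y^4+45y^3+55y^2−405y−900) + (4y^3+16y^2−36y−144)
  5y^4+45y^3+55y^2−405y−900 = ((5/4)y+25/4)(4y^3+16y^2−36y−144) + (0)
Last nonzero remainder: 4y^3+16y^2−36y−144. Dividing through by 4 gives the monic gcd y^3+4y^2−9y−36.
Cancel y^3+4y^2−9y−36 from numerator and denominator to get the reduced form.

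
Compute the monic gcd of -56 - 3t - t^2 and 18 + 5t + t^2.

Apply the Euclidean algorithm:
  -t^2 - 3t - 56 = (-1)(t^2 + 5t + 18) + (2t - 38)
  t^2 + 5t + 18 = ((1/2)t + 12)(2t - 38) + (474)
  2t - 38 = ((1/237)t - 19/237)(474) + (0)
The last nonzero remainder is the constant 474, so the polynomials are coprime and gcd = 1.

1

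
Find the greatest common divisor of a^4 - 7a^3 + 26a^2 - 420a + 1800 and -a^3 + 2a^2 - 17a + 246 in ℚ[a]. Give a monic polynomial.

a - 6

By polynomial division,
  a^4 - 7a^3 + 26a^2 - 420a + 1800 = (-a + 5)(-a^3 + 2a^2 - 17a + 246) + (-a^2 - 89a + 570)
  -a^3 + 2a^2 - 17a + 246 = (a - 91)(-a^2 - 89a + 570) + (-8686a + 52116)
  -a^2 - 89a + 570 = ((1/8686)a + 95/8686)(-8686a + 52116) + (0)
Last nonzero remainder: -8686a + 52116. Dividing through by -8686 gives the monic gcd a - 6.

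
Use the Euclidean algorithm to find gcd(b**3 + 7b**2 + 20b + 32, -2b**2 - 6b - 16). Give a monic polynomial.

Euclidean algorithm in ℚ[b]:
  b**3 + 7b**2 + 20b + 32 = (-(1/2)b - 2)(-2b**2 - 6b - 16) + (0)
Last nonzero remainder: -2b**2 - 6b - 16. Dividing through by -2 gives the monic gcd b**2 + 3b + 8.

b**2 + 3b + 8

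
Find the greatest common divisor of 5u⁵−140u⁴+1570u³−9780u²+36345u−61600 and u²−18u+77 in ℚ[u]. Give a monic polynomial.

u²−18u+77

Euclidean algorithm in ℚ[u]:
  5u⁵−140u⁴+1570u³−9780u²+36345u−61600 = (5u³−50u²+285u−800)(u²−18u+77) + (0)
The last nonzero remainder u²−18u+77 is already monic.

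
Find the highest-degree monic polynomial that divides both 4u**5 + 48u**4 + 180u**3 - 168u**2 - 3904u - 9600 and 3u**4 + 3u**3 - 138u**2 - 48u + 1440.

Repeated division with remainder:
  4u**5 + 48u**4 + 180u**3 - 168u**2 - 3904u - 9600 = ((4/3)u + 44/3)(3u**4 + 3u**3 - 138u**2 - 48u + 1440) + (320u**3 + 1920u**2 - 5120u - 30720)
  3u**4 + 3u**3 - 138u**2 - 48u + 1440 = ((3/320)u - 3/64)(320u**3 + 1920u**2 - 5120u - 30720) + (0)
Last nonzero remainder: 320u**3 + 1920u**2 - 5120u - 30720. Dividing through by 320 gives the monic gcd u**3 + 6u**2 - 16u - 96.

u**3 + 6u**2 - 16u - 96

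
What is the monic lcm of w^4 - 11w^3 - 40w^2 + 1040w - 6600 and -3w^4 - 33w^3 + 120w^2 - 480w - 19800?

w^5 - 161w^3 + 600w^2 + 4840w - 72600

By polynomial division,
  w^4 - 11w^3 - 40w^2 + 1040w - 6600 = (-1/3)(-3w^4 - 33w^3 + 120w^2 - 480w - 19800) + (-22w^3 + 880w - 13200)
  -3w^4 - 33w^3 + 120w^2 - 480w - 19800 = ((3/22)w + 3/2)(-22w^3 + 880w - 13200) + (0)
Last nonzero remainder: -22w^3 + 880w - 13200. Dividing through by -22 gives the monic gcd w^3 - 40w + 600.
Then lcm(f, g) = f·g / gcd(f, g); expanding and making the result monic gives the answer.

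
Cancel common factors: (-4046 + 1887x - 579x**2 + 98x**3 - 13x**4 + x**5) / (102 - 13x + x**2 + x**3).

Euclidean algorithm in ℚ[x]:
  x**5 - 13x**4 + 98x**3 - 579x**2 + 1887x - 4046 = (x**2 - 14x + 125)(x**3 + x**2 - 13x + 102) + (-988x**2 + 4940x - 16796)
  x**3 + x**2 - 13x + 102 = (-(1/988)x - 3/494)(-988x**2 + 4940x - 16796) + (0)
Last nonzero remainder: -988x**2 + 4940x - 16796. Dividing through by -988 gives the monic gcd x**2 - 5x + 17.
Cancel x**2 - 5x + 17 from numerator and denominator to get the reduced form.

(-238 + 41x - 8x**2 + x**3)/(6 + x)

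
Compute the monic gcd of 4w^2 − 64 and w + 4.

w + 4

By polynomial division,
  4w^2 − 64 = (4w − 16)(w + 4) + (0)
The last nonzero remainder w + 4 is already monic.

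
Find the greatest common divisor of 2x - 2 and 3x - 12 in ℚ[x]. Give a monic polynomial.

Repeated division with remainder:
  2x - 2 = (2/3)(3x - 12) + (6)
  3x - 12 = ((1/2)x - 2)(6) + (0)
The last nonzero remainder is the constant 6, so the polynomials are coprime and gcd = 1.

1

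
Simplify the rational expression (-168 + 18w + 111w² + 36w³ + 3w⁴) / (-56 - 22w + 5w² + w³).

Euclidean algorithm in ℚ[w]:
  3w⁴ + 36w³ + 111w² + 18w - 168 = (3w + 21)(w³ + 5w² - 22w - 56) + (72w² + 648w + 1008)
  w³ + 5w² - 22w - 56 = ((1/72)w - 1/18)(72w² + 648w + 1008) + (0)
Last nonzero remainder: 72w² + 648w + 1008. Dividing through by 72 gives the monic gcd w² + 9w + 14.
Cancel w² + 9w + 14 from numerator and denominator to get the reduced form.

(-12 + 9w + 3w²)/(-4 + w)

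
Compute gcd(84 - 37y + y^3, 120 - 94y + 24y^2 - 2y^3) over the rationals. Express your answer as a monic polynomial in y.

12 - 7y + y^2

Repeated division with remainder:
  y^3 - 37y + 84 = (-1/2)(-2y^3 + 24y^2 - 94y + 120) + (12y^2 - 84y + 144)
  -2y^3 + 24y^2 - 94y + 120 = (-(1/6)y + 5/6)(12y^2 - 84y + 144) + (0)
Last nonzero remainder: 12y^2 - 84y + 144. Dividing through by 12 gives the monic gcd y^2 - 7y + 12.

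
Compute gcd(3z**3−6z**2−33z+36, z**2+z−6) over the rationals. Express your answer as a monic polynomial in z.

z+3

Repeated division with remainder:
  3z**3−6z**2−33z+36 = (3z−9)(z**2+z−6) + (−6z−18)
  z**2+z−6 = (−(1/6)z+1/3)(−6z−18) + (0)
Last nonzero remainder: −6z−18. Dividing through by −6 gives the monic gcd z+3.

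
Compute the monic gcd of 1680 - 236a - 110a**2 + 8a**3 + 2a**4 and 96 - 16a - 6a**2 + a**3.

-4 + a

Repeated division with remainder:
  2a**4 + 8a**3 - 110a**2 - 236a + 1680 = (2a + 20)(a**3 - 6a**2 - 16a + 96) + (42a**2 - 108a - 240)
  a**3 - 6a**2 - 16a + 96 = ((1/42)a - 4/49)(42a**2 - 108a - 240) + (-(936/49)a + 3744/49)
  42a**2 - 108a - 240 = (-(343/156)a - 245/78)(-(936/49)a + 3744/49) + (0)
Last nonzero remainder: -(936/49)a + 3744/49. Dividing through by -936/49 gives the monic gcd a - 4.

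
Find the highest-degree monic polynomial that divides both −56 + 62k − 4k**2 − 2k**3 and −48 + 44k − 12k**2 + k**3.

−4 + k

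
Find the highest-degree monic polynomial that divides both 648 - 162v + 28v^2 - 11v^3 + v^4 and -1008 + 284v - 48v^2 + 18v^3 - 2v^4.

Repeated division with remainder:
  v^4 - 11v^3 + 28v^2 - 162v + 648 = (-1/2)(-2v^4 + 18v^3 - 48v^2 + 284v - 1008) + (-2v^3 + 4v^2 - 20v + 144)
  -2v^4 + 18v^3 - 48v^2 + 284v - 1008 = (v - 7)(-2v^3 + 4v^2 - 20v + 144) + (0)
Last nonzero remainder: -2v^3 + 4v^2 - 20v + 144. Dividing through by -2 gives the monic gcd v^3 - 2v^2 + 10v - 72.

-72 + 10v - 2v^2 + v^3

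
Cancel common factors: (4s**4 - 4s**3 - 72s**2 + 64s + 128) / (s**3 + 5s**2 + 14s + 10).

Euclidean algorithm in ℚ[s]:
  4s**4 - 4s**3 - 72s**2 + 64s + 128 = (4s - 24)(s**3 + 5s**2 + 14s + 10) + (-8s**2 + 360s + 368)
  s**3 + 5s**2 + 14s + 10 = (-(1/8)s - 25/4)(-8s**2 + 360s + 368) + (2310s + 2310)
  -8s**2 + 360s + 368 = (-(4/1155)s + 184/1155)(2310s + 2310) + (0)
Last nonzero remainder: 2310s + 2310. Dividing through by 2310 gives the monic gcd s + 1.
Cancel s + 1 from numerator and denominator to get the reduced form.

(4s**3 - 8s**2 - 64s + 128)/(s**2 + 4s + 10)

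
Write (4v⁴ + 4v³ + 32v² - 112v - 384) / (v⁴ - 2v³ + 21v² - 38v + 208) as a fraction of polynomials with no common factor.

Euclidean algorithm in ℚ[v]:
  4v⁴ + 4v³ + 32v² - 112v - 384 = (4)(v⁴ - 2v³ + 21v² - 38v + 208) + (12v³ - 52v² + 40v - 1216)
  v⁴ - 2v³ + 21v² - 38v + 208 = ((1/12)v + 7/36)(12v³ - 52v² + 40v - 1216) + ((250/9)v² + (500/9)v + 4000/9)
  12v³ - 52v² + 40v - 1216 = ((54/125)v - 342/125)((250/9)v² + (500/9)v + 4000/9) + (0)
Last nonzero remainder: (250/9)v² + (500/9)v + 4000/9. Dividing through by 250/9 gives the monic gcd v² + 2v + 16.
Cancel v² + 2v + 16 from numerator and denominator to get the reduced form.

(4v² - 4v - 24)/(v² - 4v + 13)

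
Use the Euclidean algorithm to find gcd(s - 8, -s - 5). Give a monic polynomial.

1

By polynomial division,
  s - 8 = (-1)(-s - 5) + (-13)
  -s - 5 = ((1/13)s + 5/13)(-13) + (0)
The last nonzero remainder is the constant -13, so the polynomials are coprime and gcd = 1.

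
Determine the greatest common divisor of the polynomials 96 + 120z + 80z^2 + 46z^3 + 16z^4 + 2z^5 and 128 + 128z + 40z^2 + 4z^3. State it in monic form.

8 + 6z + z^2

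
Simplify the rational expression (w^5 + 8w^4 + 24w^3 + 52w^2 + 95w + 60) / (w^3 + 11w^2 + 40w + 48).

By polynomial division,
  w^5 + 8w^4 + 24w^3 + 52w^2 + 95w + 60 = (w^2 − 3w + 17)(w^3 + 11w^2 + 40w + 48) + (−63w^2 − 441w − 756)
  w^3 + 11w^2 + 40w + 48 = (−(1/63)w − 4/63)(−63w^2 − 441w − 756) + (0)
Last nonzero remainder: −63w^2 − 441w − 756. Dividing through by −63 gives the monic gcd w^2 + 7w + 12.
Cancel w^2 + 7w + 12 from numerator and denominator to get the reduced form.

(w^3 + w^2 + 5w + 5)/(w + 4)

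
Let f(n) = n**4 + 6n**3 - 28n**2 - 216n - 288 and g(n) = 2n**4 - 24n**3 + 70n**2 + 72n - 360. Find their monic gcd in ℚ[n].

n**2 - 4n - 12

By polynomial division,
  n**4 + 6n**3 - 28n**2 - 216n - 288 = (1/2)(2n**4 - 24n**3 + 70n**2 + 72n - 360) + (18n**3 - 63n**2 - 252n - 108)
  2n**4 - 24n**3 + 70n**2 + 72n - 360 = ((1/9)n - 17/18)(18n**3 - 63n**2 - 252n - 108) + ((77/2)n**2 - 154n - 462)
  18n**3 - 63n**2 - 252n - 108 = ((36/77)n + 18/77)((77/2)n**2 - 154n - 462) + (0)
Last nonzero remainder: (77/2)n**2 - 154n - 462. Dividing through by 77/2 gives the monic gcd n**2 - 4n - 12.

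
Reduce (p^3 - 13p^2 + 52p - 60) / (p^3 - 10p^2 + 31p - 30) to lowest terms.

Repeated division with remainder:
  p^3 - 13p^2 + 52p - 60 = (p^3 - 10p^2 + 31p - 30) + (-3p^2 + 21p - 30)
  p^3 - 10p^2 + 31p - 30 = (-(1/3)p + 1)(-3p^2 + 21p - 30) + (0)
Last nonzero remainder: -3p^2 + 21p - 30. Dividing through by -3 gives the monic gcd p^2 - 7p + 10.
Cancel p^2 - 7p + 10 from numerator and denominator to get the reduced form.

(p - 6)/(p - 3)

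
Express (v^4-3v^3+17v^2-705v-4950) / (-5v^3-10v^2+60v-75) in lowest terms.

(-v^3+8v^2-57v+990)/(5v^2-15v+15)

By polynomial division,
  v^4-3v^3+17v^2-705v-4950 = (-(1/5)v+1)(-5v^3-10v^2+60v-75) + (39v^2-780v-4875)
  -5v^3-10v^2+60v-75 = (-(5/39)v-110/39)(39v^2-780v-4875) + (-2765v-13825)
  39v^2-780v-4875 = (-(39/2765)v+195/553)(-2765v-13825) + (0)
Last nonzero remainder: -2765v-13825. Dividing through by -2765 gives the monic gcd v+5.
Cancel v+5 from numerator and denominator to get the reduced form.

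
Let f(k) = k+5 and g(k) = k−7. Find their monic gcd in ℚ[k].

Euclidean algorithm in ℚ[k]:
  k+5 = (k−7) + (12)
  k−7 = ((1/12)k−7/12)(12) + (0)
The last nonzero remainder is the constant 12, so the polynomials are coprime and gcd = 1.

1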